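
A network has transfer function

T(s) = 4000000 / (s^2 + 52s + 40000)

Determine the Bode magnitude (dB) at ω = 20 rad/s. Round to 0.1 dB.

At s = jω = j20:
quadratic: (j20)² + 52·j20 + 40000 = 39600 + j1040 → |·| ≈ 39614, ∠ ≈ 1.50°
|T| = 4000000 / 39614 ≈ 100.97
Gain = 20 log₁₀(100.97) ≈ 40.08 dB

40.1 dB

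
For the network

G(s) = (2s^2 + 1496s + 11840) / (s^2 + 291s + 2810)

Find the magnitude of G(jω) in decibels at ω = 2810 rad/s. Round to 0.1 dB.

6.3 dB

Substitute s = j2810:
Numerator: 2(j2810)^2 + 1496(j2810) + 11840 = -15780360 + j4203760
Denominator: (j2810)^2 + 291(j2810) + 2810 = -7893290 + j817710
|N| = √(15780360² + 4203760²) ≈ 1.6331e+07, ∠N ≈ 165.08°
|D| = √(7893290² + 817710²) ≈ 7.9355e+06, ∠D ≈ 174.09°
|G| = 1.6331e+07 / 7.9355e+06 ≈ 2.058
Gain = 20 log₁₀(2.058) ≈ 6.27 dB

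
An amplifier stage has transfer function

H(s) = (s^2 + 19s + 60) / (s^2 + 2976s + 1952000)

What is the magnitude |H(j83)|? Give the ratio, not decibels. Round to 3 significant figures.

0.00357

Substitute s = j83:
Numerator: (j83)^2 + 19(j83) + 60 = -6829 + j1577
Denominator: (j83)^2 + 2976(j83) + 1952000 = 1945111 + j247008
|N| = √(6829² + 1577²) ≈ 7008.7, ∠N ≈ 167.00°
|D| = √(1945111² + 247008²) ≈ 1.9607e+06, ∠D ≈ 7.24°
|H| = 7008.7 / 1.9607e+06 ≈ 0.0035746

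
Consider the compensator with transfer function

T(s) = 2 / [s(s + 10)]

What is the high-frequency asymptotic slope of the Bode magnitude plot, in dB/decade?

Each pole contributes −20 dB/decade at high frequency; each zero contributes +20 dB/decade.
Net: 0 zero(s) − 2 pole(s) → -40 dB/decade.

-40 dB/decade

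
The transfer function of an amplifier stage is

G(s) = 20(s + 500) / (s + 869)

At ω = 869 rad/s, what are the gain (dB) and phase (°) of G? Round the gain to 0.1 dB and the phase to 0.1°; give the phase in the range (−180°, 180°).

At s = jω = j869:
zero (s+500): 500 + j869 → |·| = √(500²+869²) = √1005161 ≈ 1002.6, ∠ = arctan(869/500) ≈ 60.08°
pole (s+869): 869 + j869 → |·| = √(869²+869²) = √1510322 ≈ 1229, ∠ = arctan(869/869) ≈ 45.00°
|G| = 20 · 1002.6 / 1229 ≈ 16.316
Gain = 20 log₁₀(16.316) ≈ 24.25 dB
∠G = 60.08° − 45.00° = 15.08°

24.3 dB, 15.1°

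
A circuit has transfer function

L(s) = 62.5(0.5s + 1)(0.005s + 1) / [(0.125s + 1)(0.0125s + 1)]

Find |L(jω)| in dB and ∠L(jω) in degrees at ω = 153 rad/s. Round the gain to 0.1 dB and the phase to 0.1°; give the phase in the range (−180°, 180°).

At ω = 153 rad/s:
zero (1 + j153·0.5) = 1 + j76.5 → |·| ≈ 76.507, ∠ ≈ 89.25°
zero (1 + j153·0.005) = 1 + j0.765 → |·| ≈ 1.2591, ∠ ≈ 37.42°
pole (1 + j153·0.125) = 1 + j19.125 → |·| ≈ 19.151, ∠ ≈ 87.01°
pole (1 + j153·0.0125) = 1 + j1.9125 → |·| ≈ 2.1582, ∠ ≈ 62.40°
|L| = 62.5 · 76.507 · 1.2591 / (19.151 · 2.1582) ≈ 145.67
Gain = 20 log₁₀(145.67) ≈ 43.27 dB
∠L = (89.25° + 37.42°) − (87.01° + 62.40°) = -22.74°

43.3 dB, -22.7°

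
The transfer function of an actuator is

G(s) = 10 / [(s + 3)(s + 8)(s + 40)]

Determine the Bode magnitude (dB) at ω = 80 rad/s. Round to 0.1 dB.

-95.2 dB

At s = jω = j80:
pole (s+3): 3 + j80 → |·| = √(3²+80²) = √6409 ≈ 80.056, ∠ = arctan(80/3) ≈ 87.85°
pole (s+8): 8 + j80 → |·| = √(8²+80²) = √6464 ≈ 80.399, ∠ = arctan(80/8) ≈ 84.29°
pole (s+40): 40 + j80 → |·| = √(40²+80²) = √8000 ≈ 89.443, ∠ = arctan(80/40) ≈ 63.43°
|G| = 10 / 5.7569e+05 ≈ 1.737e-05
Gain = 20 log₁₀(1.737e-05) ≈ -95.20 dB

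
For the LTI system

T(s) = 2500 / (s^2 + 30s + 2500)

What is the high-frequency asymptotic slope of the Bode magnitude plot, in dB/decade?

Each pole contributes −20 dB/decade at high frequency; each zero contributes +20 dB/decade.
Net: 0 zero(s) − 2 pole(s) → -40 dB/decade.

-40 dB/decade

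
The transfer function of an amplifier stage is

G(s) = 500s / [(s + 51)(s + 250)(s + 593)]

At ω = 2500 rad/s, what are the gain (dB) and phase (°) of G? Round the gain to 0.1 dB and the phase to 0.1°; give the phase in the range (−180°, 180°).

-82.2 dB, -159.8°

At s = jω = j2500:
zero at origin: s = j2500 → |·| = 2500, ∠ = 90.00°
pole (s+51): 51 + j2500 → |·| = √(51²+2500²) = √6252601 ≈ 2500.5, ∠ = arctan(2500/51) ≈ 88.83°
pole (s+250): 250 + j2500 → |·| = √(250²+2500²) = √6312500 ≈ 2512.5, ∠ = arctan(2500/250) ≈ 84.29°
pole (s+593): 593 + j2500 → |·| = √(593²+2500²) = √6601649 ≈ 2569.4, ∠ = arctan(2500/593) ≈ 76.66°
|G| = 500 · 2500 / 1.6142e+10 ≈ 7.7438e-05
Gain = 20 log₁₀(7.7438e-05) ≈ -82.22 dB
∠G = 90.00° − 249.78° = -159.78°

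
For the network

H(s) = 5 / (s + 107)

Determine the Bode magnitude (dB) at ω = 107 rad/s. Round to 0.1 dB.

Substitute s = j107:
Numerator: 5 = 5 + j0
Denominator: (j107) + 107 = 107 + j107
|N| = √(5² + 0²) ≈ 5, ∠N ≈ 0.00°
|D| = √(107² + 107²) ≈ 151.32, ∠D ≈ 45.00°
|H| = 5 / 151.32 ≈ 0.033043
Gain = 20 log₁₀(0.033043) ≈ -29.62 dB

-29.6 dB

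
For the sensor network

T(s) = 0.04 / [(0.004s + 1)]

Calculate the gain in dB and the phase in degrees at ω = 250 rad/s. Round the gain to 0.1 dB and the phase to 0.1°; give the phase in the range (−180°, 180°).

At ω = 250 rad/s:
pole (1 + j250·0.004) = 1 + j1 → |·| ≈ 1.4142, ∠ ≈ 45.00°
|T| = 0.04 · 1 / (1.4142) ≈ 0.028285
Gain = 20 log₁₀(0.028285) ≈ -30.97 dB
∠T = (0°) − (45.00°) = -45.00°

-31.0 dB, -45.0°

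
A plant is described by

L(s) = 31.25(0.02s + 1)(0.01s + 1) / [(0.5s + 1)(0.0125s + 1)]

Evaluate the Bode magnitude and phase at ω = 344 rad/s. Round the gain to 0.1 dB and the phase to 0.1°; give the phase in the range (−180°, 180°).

0.2 dB, -11.1°

At ω = 344 rad/s:
zero (1 + j344·0.02) = 1 + j6.88 → |·| ≈ 6.9523, ∠ ≈ 81.73°
zero (1 + j344·0.01) = 1 + j3.44 → |·| ≈ 3.5824, ∠ ≈ 73.79°
pole (1 + j344·0.5) = 1 + j172 → |·| ≈ 172, ∠ ≈ 89.67°
pole (1 + j344·0.0125) = 1 + j4.3 → |·| ≈ 4.4147, ∠ ≈ 76.91°
|L| = 31.25 · 6.9523 · 3.5824 / (172 · 4.4147) ≈ 1.025
Gain = 20 log₁₀(1.025) ≈ 0.21 dB
∠L = (81.73° + 73.79°) − (89.67° + 76.91°) = -11.06°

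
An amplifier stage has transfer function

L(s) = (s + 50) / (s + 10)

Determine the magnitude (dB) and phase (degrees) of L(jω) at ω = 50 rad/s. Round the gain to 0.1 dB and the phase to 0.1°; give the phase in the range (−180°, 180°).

At s = jω = j50:
zero (s+50): 50 + j50 → |·| = √(50²+50²) = √5000 ≈ 70.711, ∠ = arctan(50/50) ≈ 45.00°
pole (s+10): 10 + j50 → |·| = √(10²+50²) = √2600 ≈ 50.99, ∠ = arctan(50/10) ≈ 78.69°
|L| = 1 · 70.711 / 50.99 ≈ 1.3868
Gain = 20 log₁₀(1.3868) ≈ 2.84 dB
∠L = 45.00° − 78.69° = -33.69°

2.8 dB, -33.7°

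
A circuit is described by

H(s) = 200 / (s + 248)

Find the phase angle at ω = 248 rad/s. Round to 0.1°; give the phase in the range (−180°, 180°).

Substitute s = j248:
Numerator: 200 = 200 + j0
Denominator: (j248) + 248 = 248 + j248
|N| = √(200² + 0²) ≈ 200, ∠N ≈ 0.00°
|D| = √(248² + 248²) ≈ 350.72, ∠D ≈ 45.00°
∠H = 0.00° − 45.00° = -45.00°

-45.0°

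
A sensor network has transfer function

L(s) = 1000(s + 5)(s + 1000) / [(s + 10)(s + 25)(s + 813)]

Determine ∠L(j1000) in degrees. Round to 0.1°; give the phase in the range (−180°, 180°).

-94.2°

At s = jω = j1000:
zero (s+5): 5 + j1000 → |·| = √(5²+1000²) = √1000025 ≈ 1000, ∠ = arctan(1000/5) ≈ 89.71°
zero (s+1000): 1000 + j1000 → |·| = √(1000²+1000²) = √2000000 ≈ 1414.2, ∠ = arctan(1000/1000) ≈ 45.00°
pole (s+10): 10 + j1000 → |·| = √(10²+1000²) = √1000100 ≈ 1000, ∠ = arctan(1000/10) ≈ 89.43°
pole (s+25): 25 + j1000 → |·| = √(25²+1000²) = √1000625 ≈ 1000.3, ∠ = arctan(1000/25) ≈ 88.57°
pole (s+813): 813 + j1000 → |·| = √(813²+1000²) = √1660969 ≈ 1288.8, ∠ = arctan(1000/813) ≈ 50.89°
∠L = 134.71° − 228.89° = -94.18°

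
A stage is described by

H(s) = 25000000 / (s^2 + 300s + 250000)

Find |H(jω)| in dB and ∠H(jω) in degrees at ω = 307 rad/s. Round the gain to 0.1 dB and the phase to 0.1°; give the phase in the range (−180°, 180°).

At s = jω = j307:
quadratic: (j307)² + 300·j307 + 250000 = 155751 + j92100 → |·| ≈ 1.8094e+05, ∠ ≈ 30.60°
|H| = 25000000 / 1.8094e+05 ≈ 138.17
Gain = 20 log₁₀(138.17) ≈ 42.81 dB
∠H = 0.00° − 30.60° = -30.60°

42.8 dB, -30.6°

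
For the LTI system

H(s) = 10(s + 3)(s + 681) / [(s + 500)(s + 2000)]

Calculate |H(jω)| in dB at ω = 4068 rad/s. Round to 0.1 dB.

19.1 dB

At s = jω = j4068:
zero (s+3): 3 + j4068 → |·| = √(3²+4068²) = √16548633 ≈ 4068, ∠ = arctan(4068/3) ≈ 89.96°
zero (s+681): 681 + j4068 → |·| = √(681²+4068²) = √17012385 ≈ 4124.6, ∠ = arctan(4068/681) ≈ 80.50°
pole (s+500): 500 + j4068 → |·| = √(500²+4068²) = √16798624 ≈ 4098.6, ∠ = arctan(4068/500) ≈ 82.99°
pole (s+2000): 2000 + j4068 → |·| = √(2000²+4068²) = √20548624 ≈ 4533.1, ∠ = arctan(4068/2000) ≈ 63.82°
|H| = 10 · 1.6779e+07 / 1.8579e+07 ≈ 9.0312
Gain = 20 log₁₀(9.0312) ≈ 19.11 dB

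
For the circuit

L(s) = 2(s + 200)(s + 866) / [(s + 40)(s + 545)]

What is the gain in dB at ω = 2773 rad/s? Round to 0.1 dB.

At s = jω = j2773:
zero (s+200): 200 + j2773 → |·| = √(200²+2773²) = √7729529 ≈ 2780.2, ∠ = arctan(2773/200) ≈ 85.87°
zero (s+866): 866 + j2773 → |·| = √(866²+2773²) = √8439485 ≈ 2905.1, ∠ = arctan(2773/866) ≈ 72.66°
pole (s+40): 40 + j2773 → |·| = √(40²+2773²) = √7691129 ≈ 2773.3, ∠ = arctan(2773/40) ≈ 89.17°
pole (s+545): 545 + j2773 → |·| = √(545²+2773²) = √7986554 ≈ 2826, ∠ = arctan(2773/545) ≈ 78.88°
|L| = 2 · 8.0768e+06 / 7.8373e+06 ≈ 2.0611
Gain = 20 log₁₀(2.0611) ≈ 6.28 dB

6.3 dB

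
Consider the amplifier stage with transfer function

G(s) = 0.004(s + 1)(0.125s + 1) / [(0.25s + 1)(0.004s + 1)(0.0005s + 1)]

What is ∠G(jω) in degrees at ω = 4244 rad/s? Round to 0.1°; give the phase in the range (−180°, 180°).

-61.5°

At ω = 4244 rad/s:
zero (1 + j4244·1) = 1 + j4244 → |·| ≈ 4244, ∠ ≈ 89.99°
zero (1 + j4244·0.125) = 1 + j530.5 → |·| ≈ 530.5, ∠ ≈ 89.89°
pole (1 + j4244·0.25) = 1 + j1061 → |·| ≈ 1061, ∠ ≈ 89.95°
pole (1 + j4244·0.004) = 1 + j16.976 → |·| ≈ 17.005, ∠ ≈ 86.63°
pole (1 + j4244·0.0005) = 1 + j2.122 → |·| ≈ 2.3458, ∠ ≈ 64.77°
∠G = (89.99° + 89.89°) − (89.95° + 86.63° + 64.77°) = -61.47°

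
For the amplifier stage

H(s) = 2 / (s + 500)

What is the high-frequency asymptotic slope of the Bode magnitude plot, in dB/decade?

-20 dB/decade

Each pole contributes −20 dB/decade at high frequency; each zero contributes +20 dB/decade.
Net: 0 zero(s) − 1 pole(s) → -20 dB/decade.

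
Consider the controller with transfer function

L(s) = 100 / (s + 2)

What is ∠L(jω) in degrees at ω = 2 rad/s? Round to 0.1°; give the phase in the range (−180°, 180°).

-45.0°

At s = jω = j2:
pole (s+2): 2 + j2 → |·| = √(2²+2²) = √8 ≈ 2.8284, ∠ = arctan(2/2) ≈ 45.00°
∠L = 0.00° − 45.00° = -45.00°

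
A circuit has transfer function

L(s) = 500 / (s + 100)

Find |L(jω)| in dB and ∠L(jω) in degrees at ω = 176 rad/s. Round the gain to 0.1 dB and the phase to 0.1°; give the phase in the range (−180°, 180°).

Substitute s = j176:
Numerator: 500 = 500 + j0
Denominator: (j176) + 100 = 100 + j176
|N| = √(500² + 0²) ≈ 500, ∠N ≈ 0.00°
|D| = √(100² + 176²) ≈ 202.43, ∠D ≈ 60.40°
|L| = 500 / 202.43 ≈ 2.47
Gain = 20 log₁₀(2.47) ≈ 7.85 dB
∠L = 0.00° − 60.40° = -60.40°

7.9 dB, -60.4°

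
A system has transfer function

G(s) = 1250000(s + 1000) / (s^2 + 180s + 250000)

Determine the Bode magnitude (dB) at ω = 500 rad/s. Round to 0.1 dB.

At s = jω = j500:
zero (s+1000): 1000 + j500 → |·| = √(1000²+500²) = √1250000 ≈ 1118, ∠ = arctan(500/1000) ≈ 26.57°
quadratic: (j500)² + 180·j500 + 250000 = 0 + j90000 → |·| ≈ 90000, ∠ ≈ 90.00°
|G| = 1250000 · 1118 / 90000 ≈ 15528
Gain = 20 log₁₀(15528) ≈ 83.82 dB

83.8 dB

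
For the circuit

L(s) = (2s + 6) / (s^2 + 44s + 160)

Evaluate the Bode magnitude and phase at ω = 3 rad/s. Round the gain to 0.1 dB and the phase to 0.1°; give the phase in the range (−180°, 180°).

Substitute s = j3:
Numerator: 2(j3) + 6 = 6 + j6
Denominator: (j3)^2 + 44(j3) + 160 = 151 + j132
|N| = √(6² + 6²) ≈ 8.4853, ∠N ≈ 45.00°
|D| = √(151² + 132²) ≈ 200.56, ∠D ≈ 41.16°
|L| = 8.4853 / 200.56 ≈ 0.042308
Gain = 20 log₁₀(0.042308) ≈ -27.47 dB
∠L = 45.00° − 41.16° = 3.84°

-27.5 dB, 3.8°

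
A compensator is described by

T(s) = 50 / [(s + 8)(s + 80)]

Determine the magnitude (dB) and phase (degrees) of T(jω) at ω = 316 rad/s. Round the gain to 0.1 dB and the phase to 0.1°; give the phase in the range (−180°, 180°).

-66.3 dB, -164.3°

At s = jω = j316:
pole (s+8): 8 + j316 → |·| = √(8²+316²) = √99920 ≈ 316.1, ∠ = arctan(316/8) ≈ 88.55°
pole (s+80): 80 + j316 → |·| = √(80²+316²) = √106256 ≈ 325.97, ∠ = arctan(316/80) ≈ 75.79°
|T| = 50 / 1.0304e+05 ≈ 0.00048525
Gain = 20 log₁₀(0.00048525) ≈ -66.28 dB
∠T = 0.00° − 164.34° = -164.34°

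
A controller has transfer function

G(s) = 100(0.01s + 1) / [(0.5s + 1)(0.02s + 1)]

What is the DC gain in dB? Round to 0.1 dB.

G(0) = 100 · 1 / 1 = 100
20 log₁₀(100) ≈ 40.00 dB

40.0 dB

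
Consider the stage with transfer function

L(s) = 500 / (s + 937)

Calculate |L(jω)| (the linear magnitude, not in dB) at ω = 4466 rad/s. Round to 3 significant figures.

At s = jω = j4466:
pole (s+937): 937 + j4466 → |·| = √(937²+4466²) = √20823125 ≈ 4563.2, ∠ = arctan(4466/937) ≈ 78.15°
|L| = 500 / 4563.2 ≈ 0.10957

0.110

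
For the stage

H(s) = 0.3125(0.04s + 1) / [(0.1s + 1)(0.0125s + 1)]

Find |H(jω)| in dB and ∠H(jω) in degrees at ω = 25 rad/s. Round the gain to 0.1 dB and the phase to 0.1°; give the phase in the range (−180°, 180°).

At ω = 25 rad/s:
zero (1 + j25·0.04) = 1 + j1 → |·| ≈ 1.4142, ∠ ≈ 45.00°
pole (1 + j25·0.1) = 1 + j2.5 → |·| ≈ 2.6926, ∠ ≈ 68.20°
pole (1 + j25·0.0125) = 1 + j0.3125 → |·| ≈ 1.0477, ∠ ≈ 17.35°
|H| = 0.3125 · 1.4142 / (2.6926 · 1.0477) ≈ 0.15666
Gain = 20 log₁₀(0.15666) ≈ -16.10 dB
∠H = (45.00°) − (68.20° + 17.35°) = -40.55°

-16.1 dB, -40.6°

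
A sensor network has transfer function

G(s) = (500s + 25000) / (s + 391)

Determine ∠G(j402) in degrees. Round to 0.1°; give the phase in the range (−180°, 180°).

Substitute s = j402:
Numerator: 500(j402) + 25000 = 25000 + j201000
Denominator: (j402) + 391 = 391 + j402
|N| = √(25000² + 201000²) ≈ 2.0255e+05, ∠N ≈ 82.91°
|D| = √(391² + 402²) ≈ 560.79, ∠D ≈ 45.79°
∠G = 82.91° − 45.79° = 37.12°

37.1°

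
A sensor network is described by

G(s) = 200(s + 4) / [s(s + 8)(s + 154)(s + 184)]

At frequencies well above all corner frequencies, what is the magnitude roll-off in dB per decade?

-60 dB/decade

Each pole contributes −20 dB/decade at high frequency; each zero contributes +20 dB/decade.
Net: 1 zero(s) − 4 pole(s) → -60 dB/decade.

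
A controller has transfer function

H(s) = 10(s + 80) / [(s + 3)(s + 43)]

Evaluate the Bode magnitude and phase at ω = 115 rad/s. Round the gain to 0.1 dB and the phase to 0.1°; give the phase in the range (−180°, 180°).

At s = jω = j115:
zero (s+80): 80 + j115 → |·| = √(80²+115²) = √19625 ≈ 140.09, ∠ = arctan(115/80) ≈ 55.18°
pole (s+3): 3 + j115 → |·| = √(3²+115²) = √13234 ≈ 115.04, ∠ = arctan(115/3) ≈ 88.51°
pole (s+43): 43 + j115 → |·| = √(43²+115²) = √15074 ≈ 122.78, ∠ = arctan(115/43) ≈ 69.50°
|H| = 10 · 140.09 / 14125 ≈ 0.099179
Gain = 20 log₁₀(0.099179) ≈ -20.07 dB
∠H = 55.18° − 158.01° = -102.83°

-20.1 dB, -102.8°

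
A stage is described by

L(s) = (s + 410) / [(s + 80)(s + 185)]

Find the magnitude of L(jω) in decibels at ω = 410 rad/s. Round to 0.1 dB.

At s = jω = j410:
zero (s+410): 410 + j410 → |·| = √(410²+410²) = √336200 ≈ 579.83, ∠ = arctan(410/410) ≈ 45.00°
pole (s+80): 80 + j410 → |·| = √(80²+410²) = √174500 ≈ 417.73, ∠ = arctan(410/80) ≈ 78.96°
pole (s+185): 185 + j410 → |·| = √(185²+410²) = √202325 ≈ 449.81, ∠ = arctan(410/185) ≈ 65.71°
|L| = 1 · 579.83 / 1.879e+05 ≈ 0.0030858
Gain = 20 log₁₀(0.0030858) ≈ -50.21 dB

-50.2 dB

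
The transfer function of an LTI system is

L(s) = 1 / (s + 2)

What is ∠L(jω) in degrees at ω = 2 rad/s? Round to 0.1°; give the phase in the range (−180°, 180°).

At s = jω = j2:
pole (s+2): 2 + j2 → |·| = √(2²+2²) = √8 ≈ 2.8284, ∠ = arctan(2/2) ≈ 45.00°
∠L = 0.00° − 45.00° = -45.00°

-45.0°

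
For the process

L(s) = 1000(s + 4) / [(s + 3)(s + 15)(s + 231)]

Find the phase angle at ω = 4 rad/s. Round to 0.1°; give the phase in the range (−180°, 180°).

At s = jω = j4:
zero (s+4): 4 + j4 → |·| = √(4²+4²) = √32 ≈ 5.6569, ∠ = arctan(4/4) ≈ 45.00°
pole (s+3): 3 + j4 → |·| = √(3²+4²) = √25 ≈ 5, ∠ = arctan(4/3) ≈ 53.13°
pole (s+15): 15 + j4 → |·| = √(15²+4²) = √241 ≈ 15.524, ∠ = arctan(4/15) ≈ 14.93°
pole (s+231): 231 + j4 → |·| = √(231²+4²) = √53377 ≈ 231.03, ∠ = arctan(4/231) ≈ 0.99°
∠L = 45.00° − 69.05° = -24.05°

-24.1°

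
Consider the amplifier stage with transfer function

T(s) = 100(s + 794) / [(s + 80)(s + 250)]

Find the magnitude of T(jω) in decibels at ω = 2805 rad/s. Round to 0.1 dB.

-28.7 dB

At s = jω = j2805:
zero (s+794): 794 + j2805 → |·| = √(794²+2805²) = √8498461 ≈ 2915.2, ∠ = arctan(2805/794) ≈ 74.19°
pole (s+80): 80 + j2805 → |·| = √(80²+2805²) = √7874425 ≈ 2806.1, ∠ = arctan(2805/80) ≈ 88.37°
pole (s+250): 250 + j2805 → |·| = √(250²+2805²) = √7930525 ≈ 2816.1, ∠ = arctan(2805/250) ≈ 84.91°
|T| = 100 · 2915.2 / 7.9023e+06 ≈ 0.036891
Gain = 20 log₁₀(0.036891) ≈ -28.66 dB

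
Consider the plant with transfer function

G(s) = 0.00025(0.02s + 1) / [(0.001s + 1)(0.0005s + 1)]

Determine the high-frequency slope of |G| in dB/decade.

-20 dB/decade

Each pole contributes −20 dB/decade at high frequency; each zero contributes +20 dB/decade.
Net: 1 zero(s) − 2 pole(s) → -20 dB/decade.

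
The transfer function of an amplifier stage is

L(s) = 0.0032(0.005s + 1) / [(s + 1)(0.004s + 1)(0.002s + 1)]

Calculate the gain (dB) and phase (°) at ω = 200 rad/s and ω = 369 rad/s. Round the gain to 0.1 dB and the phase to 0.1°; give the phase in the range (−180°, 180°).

At ω = 200 rad/s:
zero (1 + j200·0.005) = 1 + j1 → |·| ≈ 1.4142, ∠ ≈ 45.00°
pole (1 + j200·1) = 1 + j200 → |·| ≈ 200, ∠ ≈ 89.71°
pole (1 + j200·0.004) = 1 + j0.8 → |·| ≈ 1.2806, ∠ ≈ 38.66°
pole (1 + j200·0.002) = 1 + j0.4 → |·| ≈ 1.077, ∠ ≈ 21.80°
|L| = 0.0032 · 1.4142 / (200 · 1.2806 · 1.077) ≈ 1.6406e-05
Gain = 20 log₁₀(1.6406e-05) ≈ -95.70 dB
∠L = (45.00°) − (89.71° + 38.66° + 21.80°) = -105.17°

At ω = 369 rad/s:
zero (1 + j369·0.005) = 1 + j1.845 → |·| ≈ 2.0986, ∠ ≈ 61.54°
pole (1 + j369·1) = 1 + j369 → |·| ≈ 369, ∠ ≈ 89.84°
pole (1 + j369·0.004) = 1 + j1.476 → |·| ≈ 1.7829, ∠ ≈ 55.88°
pole (1 + j369·0.002) = 1 + j0.738 → |·| ≈ 1.2428, ∠ ≈ 36.43°
|L| = 0.0032 · 2.0986 / (369 · 1.7829 · 1.2428) ≈ 8.2134e-06
Gain = 20 log₁₀(8.2134e-06) ≈ -101.71 dB
∠L = (61.54°) − (89.84° + 55.88° + 36.43°) = -120.61°

ω = 200: -95.7 dB, -105.2°; ω = 369: -101.7 dB, -120.6°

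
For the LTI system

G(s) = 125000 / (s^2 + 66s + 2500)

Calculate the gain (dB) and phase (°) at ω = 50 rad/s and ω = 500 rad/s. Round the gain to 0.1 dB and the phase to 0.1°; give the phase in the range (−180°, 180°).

At s = jω = j50:
quadratic: (j50)² + 66·j50 + 2500 = 0 + j3300 → |·| ≈ 3300, ∠ ≈ 90.00°
|G| = 125000 / 3300 ≈ 37.879
Gain = 20 log₁₀(37.879) ≈ 31.57 dB
∠G = 0.00° − 90.00° = -90.00°

At s = jω = j500:
quadratic: (j500)² + 66·j500 + 2500 = -247500 + j33000 → |·| ≈ 2.4969e+05, ∠ ≈ 172.41°
|G| = 125000 / 2.4969e+05 ≈ 0.50062
Gain = 20 log₁₀(0.50062) ≈ -6.01 dB
∠G = 0.00° − 172.41° = -172.41°

ω = 50: 31.6 dB, -90.0°; ω = 500: -6.0 dB, -172.4°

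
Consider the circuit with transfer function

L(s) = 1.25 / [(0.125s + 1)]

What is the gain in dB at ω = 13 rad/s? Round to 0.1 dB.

At ω = 13 rad/s:
pole (1 + j13·0.125) = 1 + j1.625 → |·| ≈ 1.908, ∠ ≈ 58.39°
|L| = 1.25 · 1 / (1.908) ≈ 0.65514
Gain = 20 log₁₀(0.65514) ≈ -3.67 dB

-3.7 dB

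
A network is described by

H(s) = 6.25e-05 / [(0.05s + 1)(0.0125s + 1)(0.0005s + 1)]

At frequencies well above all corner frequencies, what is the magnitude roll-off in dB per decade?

Each pole contributes −20 dB/decade at high frequency; each zero contributes +20 dB/decade.
Net: 0 zero(s) − 3 pole(s) → -60 dB/decade.

-60 dB/decade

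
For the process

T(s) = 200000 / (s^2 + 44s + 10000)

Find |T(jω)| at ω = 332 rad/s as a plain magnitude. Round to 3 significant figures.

1.97

At s = jω = j332:
quadratic: (j332)² + 44·j332 + 10000 = -100224 + j14608 → |·| ≈ 1.0128e+05, ∠ ≈ 171.71°
|T| = 200000 / 1.0128e+05 ≈ 1.9747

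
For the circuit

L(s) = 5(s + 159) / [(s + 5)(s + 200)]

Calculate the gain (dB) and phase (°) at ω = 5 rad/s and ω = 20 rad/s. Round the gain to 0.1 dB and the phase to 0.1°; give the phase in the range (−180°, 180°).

ω = 5: -5.0 dB, -44.6°; ω = 20: -14.3 dB, -74.5°

At s = jω = j5:
zero (s+159): 159 + j5 → |·| = √(159²+5²) = √25306 ≈ 159.08, ∠ = arctan(5/159) ≈ 1.80°
pole (s+5): 5 + j5 → |·| = √(5²+5²) = √50 ≈ 7.0711, ∠ = arctan(5/5) ≈ 45.00°
pole (s+200): 200 + j5 → |·| = √(200²+5²) = √40025 ≈ 200.06, ∠ = arctan(5/200) ≈ 1.43°
|L| = 5 · 159.08 / 1414.6 ≈ 0.56228
Gain = 20 log₁₀(0.56228) ≈ -5.00 dB
∠L = 1.80° − 46.43° = -44.63°

At s = jω = j20:
zero (s+159): 159 + j20 → |·| = √(159²+20²) = √25681 ≈ 160.25, ∠ = arctan(20/159) ≈ 7.17°
pole (s+5): 5 + j20 → |·| = √(5²+20²) = √425 ≈ 20.616, ∠ = arctan(20/5) ≈ 75.96°
pole (s+200): 200 + j20 → |·| = √(200²+20²) = √40400 ≈ 201, ∠ = arctan(20/200) ≈ 5.71°
|L| = 5 · 160.25 / 4143.8 ≈ 0.19336
Gain = 20 log₁₀(0.19336) ≈ -14.27 dB
∠L = 7.17° − 81.67° = -74.50°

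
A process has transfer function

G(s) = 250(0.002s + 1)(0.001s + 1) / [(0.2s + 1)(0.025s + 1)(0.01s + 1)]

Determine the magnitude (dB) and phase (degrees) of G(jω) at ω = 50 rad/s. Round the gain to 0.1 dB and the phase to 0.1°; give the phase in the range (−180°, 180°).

At ω = 50 rad/s:
zero (1 + j50·0.002) = 1 + j0.1 → |·| ≈ 1.005, ∠ ≈ 5.71°
zero (1 + j50·0.001) = 1 + j0.05 → |·| ≈ 1.0012, ∠ ≈ 2.86°
pole (1 + j50·0.2) = 1 + j10 → |·| ≈ 10.05, ∠ ≈ 84.29°
pole (1 + j50·0.025) = 1 + j1.25 → |·| ≈ 1.6008, ∠ ≈ 51.34°
pole (1 + j50·0.01) = 1 + j0.5 → |·| ≈ 1.118, ∠ ≈ 26.57°
|G| = 250 · 1.005 · 1.0012 / (10.05 · 1.6008 · 1.118) ≈ 13.986
Gain = 20 log₁₀(13.986) ≈ 22.91 dB
∠G = (5.71° + 2.86°) − (84.29° + 51.34° + 26.57°) = -153.63°

22.9 dB, -153.6°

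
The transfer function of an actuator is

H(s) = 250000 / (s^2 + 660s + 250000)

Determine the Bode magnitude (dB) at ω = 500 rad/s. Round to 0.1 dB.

-2.4 dB

At s = jω = j500:
quadratic: (j500)² + 660·j500 + 250000 = 0 + j330000 → |·| ≈ 3.3e+05, ∠ ≈ 90.00°
|H| = 250000 / 3.3e+05 ≈ 0.75758
Gain = 20 log₁₀(0.75758) ≈ -2.41 dB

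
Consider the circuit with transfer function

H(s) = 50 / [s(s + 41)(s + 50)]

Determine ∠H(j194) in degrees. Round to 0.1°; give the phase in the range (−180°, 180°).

116.4°

At s = jω = j194:
pole (s+41): 41 + j194 → |·| = √(41²+194²) = √39317 ≈ 198.29, ∠ = arctan(194/41) ≈ 78.07°
pole (s+50): 50 + j194 → |·| = √(50²+194²) = √40136 ≈ 200.34, ∠ = arctan(194/50) ≈ 75.55°
pole at origin: |s| = 194, ∠ = 90.00° (in denominator)
∠H = 0.00° − 243.62° = -243.62° ≡ 116.38° (principal value)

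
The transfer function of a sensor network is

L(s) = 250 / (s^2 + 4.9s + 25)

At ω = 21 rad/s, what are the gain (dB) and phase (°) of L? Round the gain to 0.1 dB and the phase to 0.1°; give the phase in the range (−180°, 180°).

At s = jω = j21:
quadratic: (j21)² + 4.9·j21 + 25 = -416 + j102.9 → |·| ≈ 428.54, ∠ ≈ 166.11°
|L| = 250 / 428.54 ≈ 0.58338
Gain = 20 log₁₀(0.58338) ≈ -4.68 dB
∠L = 0.00° − 166.11° = -166.11°

-4.7 dB, -166.1°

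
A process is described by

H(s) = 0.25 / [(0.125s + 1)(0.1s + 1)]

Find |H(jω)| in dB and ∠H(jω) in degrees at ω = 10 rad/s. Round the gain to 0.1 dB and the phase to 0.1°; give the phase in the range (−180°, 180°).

At ω = 10 rad/s:
pole (1 + j10·0.125) = 1 + j1.25 → |·| ≈ 1.6008, ∠ ≈ 51.34°
pole (1 + j10·0.1) = 1 + j1 → |·| ≈ 1.4142, ∠ ≈ 45.00°
|H| = 0.25 · 1 / (1.6008 · 1.4142) ≈ 0.11043
Gain = 20 log₁₀(0.11043) ≈ -19.14 dB
∠H = (0°) − (51.34° + 45.00°) = -96.34°

-19.1 dB, -96.3°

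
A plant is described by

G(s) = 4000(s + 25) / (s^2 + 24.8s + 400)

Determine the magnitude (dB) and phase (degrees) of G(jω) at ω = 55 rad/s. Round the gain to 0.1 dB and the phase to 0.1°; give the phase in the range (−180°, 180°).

At s = jω = j55:
zero (s+25): 25 + j55 → |·| = √(25²+55²) = √3650 ≈ 60.415, ∠ = arctan(55/25) ≈ 65.56°
quadratic: (j55)² + 24.8·j55 + 400 = -2625 + j1364 → |·| ≈ 2958.2, ∠ ≈ 152.54°
|G| = 4000 · 60.415 / 2958.2 ≈ 81.692
Gain = 20 log₁₀(81.692) ≈ 38.24 dB
∠G = 65.56° − 152.54° = -86.98°

38.2 dB, -87.0°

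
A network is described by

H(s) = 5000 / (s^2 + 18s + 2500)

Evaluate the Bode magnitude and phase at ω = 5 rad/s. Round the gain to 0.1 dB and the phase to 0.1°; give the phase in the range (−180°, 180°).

At s = jω = j5:
quadratic: (j5)² + 18·j5 + 2500 = 2475 + j90 → |·| ≈ 2476.6, ∠ ≈ 2.08°
|H| = 5000 / 2476.6 ≈ 2.0189
Gain = 20 log₁₀(2.0189) ≈ 6.10 dB
∠H = 0.00° − 2.08° = -2.08°

6.1 dB, -2.1°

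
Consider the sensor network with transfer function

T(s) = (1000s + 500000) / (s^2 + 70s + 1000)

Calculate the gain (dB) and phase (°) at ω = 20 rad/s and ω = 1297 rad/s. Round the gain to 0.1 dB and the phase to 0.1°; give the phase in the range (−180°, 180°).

Substitute s = j20:
Numerator: 1000(j20) + 500000 = 500000 + j20000
Denominator: (j20)^2 + 70(j20) + 1000 = 600 + j1400
|N| = √(500000² + 20000²) ≈ 5.004e+05, ∠N ≈ 2.29°
|D| = √(600² + 1400²) ≈ 1523.2, ∠D ≈ 66.80°
|T| = 5.004e+05 / 1523.2 ≈ 328.52
Gain = 20 log₁₀(328.52) ≈ 50.33 dB
∠T = 2.29° − 66.80° = -64.51°

Substitute s = j1297:
Numerator: 1000(j1297) + 500000 = 500000 + j1297000
Denominator: (j1297)^2 + 70(j1297) + 1000 = -1681209 + j90790
|N| = √(500000² + 1297000²) ≈ 1.39e+06, ∠N ≈ 68.92°
|D| = √(1681209² + 90790²) ≈ 1.6837e+06, ∠D ≈ 176.91°
|T| = 1.39e+06 / 1.6837e+06 ≈ 0.82556
Gain = 20 log₁₀(0.82556) ≈ -1.67 dB
∠T = 68.92° − 176.91° = -107.99°

ω = 20: 50.3 dB, -64.5°; ω = 1297: -1.7 dB, -108.0°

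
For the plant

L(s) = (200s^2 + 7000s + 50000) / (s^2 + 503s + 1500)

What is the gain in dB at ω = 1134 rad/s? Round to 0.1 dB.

Substitute s = j1134:
Numerator: 200(j1134)^2 + 7000(j1134) + 50000 = -257141200 + j7938000
Denominator: (j1134)^2 + 503(j1134) + 1500 = -1284456 + j570402
|N| = √(257141200² + 7938000²) ≈ 2.5726e+08, ∠N ≈ 178.23°
|D| = √(1284456² + 570402²) ≈ 1.4054e+06, ∠D ≈ 156.05°
|L| = 2.5726e+08 / 1.4054e+06 ≈ 183.05
Gain = 20 log₁₀(183.05) ≈ 45.25 dB

45.3 dB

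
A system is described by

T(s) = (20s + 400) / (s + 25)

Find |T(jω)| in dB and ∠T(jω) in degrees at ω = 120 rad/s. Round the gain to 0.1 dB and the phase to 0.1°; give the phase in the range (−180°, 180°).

26.0 dB, 2.3°

Substitute s = j120:
Numerator: 20(j120) + 400 = 400 + j2400
Denominator: (j120) + 25 = 25 + j120
|N| = √(400² + 2400²) ≈ 2433.1, ∠N ≈ 80.54°
|D| = √(25² + 120²) ≈ 122.58, ∠D ≈ 78.23°
|T| = 2433.1 / 122.58 ≈ 19.849
Gain = 20 log₁₀(19.849) ≈ 25.95 dB
∠T = 80.54° − 78.23° = 2.31°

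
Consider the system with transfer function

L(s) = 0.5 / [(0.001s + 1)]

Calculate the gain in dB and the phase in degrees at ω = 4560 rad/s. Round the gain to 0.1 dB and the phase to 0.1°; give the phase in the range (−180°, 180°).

-19.4 dB, -77.6°

At ω = 4560 rad/s:
pole (1 + j4560·0.001) = 1 + j4.56 → |·| ≈ 4.6684, ∠ ≈ 77.63°
|L| = 0.5 · 1 / (4.6684) ≈ 0.1071
Gain = 20 log₁₀(0.1071) ≈ -19.40 dB
∠L = (0°) − (77.63°) = -77.63°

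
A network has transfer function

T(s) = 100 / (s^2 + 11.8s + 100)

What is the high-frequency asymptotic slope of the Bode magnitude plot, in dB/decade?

-40 dB/decade

Each pole contributes −20 dB/decade at high frequency; each zero contributes +20 dB/decade.
Net: 0 zero(s) − 2 pole(s) → -40 dB/decade.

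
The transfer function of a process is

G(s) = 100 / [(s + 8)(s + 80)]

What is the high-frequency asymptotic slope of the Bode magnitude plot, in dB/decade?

-40 dB/decade

Each pole contributes −20 dB/decade at high frequency; each zero contributes +20 dB/decade.
Net: 0 zero(s) − 2 pole(s) → -40 dB/decade.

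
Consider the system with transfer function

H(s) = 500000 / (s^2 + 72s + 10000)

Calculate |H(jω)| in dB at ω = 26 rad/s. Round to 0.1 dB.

At s = jω = j26:
quadratic: (j26)² + 72·j26 + 10000 = 9324 + j1872 → |·| ≈ 9510.1, ∠ ≈ 11.35°
|H| = 500000 / 9510.1 ≈ 52.576
Gain = 20 log₁₀(52.576) ≈ 34.42 dB

34.4 dB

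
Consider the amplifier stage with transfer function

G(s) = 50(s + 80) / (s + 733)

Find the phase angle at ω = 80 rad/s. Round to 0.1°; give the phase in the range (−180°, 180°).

At s = jω = j80:
zero (s+80): 80 + j80 → |·| = √(80²+80²) = √12800 ≈ 113.14, ∠ = arctan(80/80) ≈ 45.00°
pole (s+733): 733 + j80 → |·| = √(733²+80²) = √543689 ≈ 737.35, ∠ = arctan(80/733) ≈ 6.23°
∠G = 45.00° − 6.23° = 38.77°

38.8°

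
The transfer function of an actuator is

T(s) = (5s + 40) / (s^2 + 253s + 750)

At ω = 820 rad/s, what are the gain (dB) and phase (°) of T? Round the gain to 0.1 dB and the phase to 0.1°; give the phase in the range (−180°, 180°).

Substitute s = j820:
Numerator: 5(j820) + 40 = 40 + j4100
Denominator: (j820)^2 + 253(j820) + 750 = -671650 + j207460
|N| = √(40² + 4100²) ≈ 4100.2, ∠N ≈ 89.44°
|D| = √(671650² + 207460²) ≈ 7.0296e+05, ∠D ≈ 162.84°
|T| = 4100.2 / 7.0296e+05 ≈ 0.0058328
Gain = 20 log₁₀(0.0058328) ≈ -44.68 dB
∠T = 89.44° − 162.84° = -73.40°

-44.7 dB, -73.4°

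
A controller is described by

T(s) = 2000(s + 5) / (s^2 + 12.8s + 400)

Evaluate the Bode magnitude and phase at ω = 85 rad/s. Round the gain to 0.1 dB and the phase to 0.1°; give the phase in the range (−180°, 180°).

At s = jω = j85:
zero (s+5): 5 + j85 → |·| = √(5²+85²) = √7250 ≈ 85.147, ∠ = arctan(85/5) ≈ 86.63°
quadratic: (j85)² + 12.8·j85 + 400 = -6825 + j1088 → |·| ≈ 6911.2, ∠ ≈ 170.94°
|T| = 2000 · 85.147 / 6911.2 ≈ 24.64
Gain = 20 log₁₀(24.64) ≈ 27.83 dB
∠T = 86.63° − 170.94° = -84.31°

27.8 dB, -84.3°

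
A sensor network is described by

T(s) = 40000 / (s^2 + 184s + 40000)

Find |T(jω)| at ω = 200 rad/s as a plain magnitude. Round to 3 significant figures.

1.09

At s = jω = j200:
quadratic: (j200)² + 184·j200 + 40000 = 0 + j36800 → |·| ≈ 36800, ∠ ≈ 90.00°
|T| = 40000 / 36800 ≈ 1.087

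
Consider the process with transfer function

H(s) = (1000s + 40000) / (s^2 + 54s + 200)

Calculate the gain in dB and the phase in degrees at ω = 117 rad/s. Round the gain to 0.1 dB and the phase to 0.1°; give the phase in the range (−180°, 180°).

18.4 dB, -83.8°

Substitute s = j117:
Numerator: 1000(j117) + 40000 = 40000 + j117000
Denominator: (j117)^2 + 54(j117) + 200 = -13489 + j6318
|N| = √(40000² + 117000²) ≈ 1.2365e+05, ∠N ≈ 71.13°
|D| = √(13489² + 6318²) ≈ 14895, ∠D ≈ 154.90°
|H| = 1.2365e+05 / 14895 ≈ 8.3014
Gain = 20 log₁₀(8.3014) ≈ 18.38 dB
∠H = 71.13° − 154.90° = -83.77°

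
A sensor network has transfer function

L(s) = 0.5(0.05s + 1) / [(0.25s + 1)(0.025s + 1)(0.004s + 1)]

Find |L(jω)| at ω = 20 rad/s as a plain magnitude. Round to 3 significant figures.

0.124

At ω = 20 rad/s:
zero (1 + j20·0.05) = 1 + j1 → |·| ≈ 1.4142, ∠ ≈ 45.00°
pole (1 + j20·0.25) = 1 + j5 → |·| ≈ 5.099, ∠ ≈ 78.69°
pole (1 + j20·0.025) = 1 + j0.5 → |·| ≈ 1.118, ∠ ≈ 26.57°
pole (1 + j20·0.004) = 1 + j0.08 → |·| ≈ 1.0032, ∠ ≈ 4.57°
|L| = 0.5 · 1.4142 / (5.099 · 1.118 · 1.0032) ≈ 0.12364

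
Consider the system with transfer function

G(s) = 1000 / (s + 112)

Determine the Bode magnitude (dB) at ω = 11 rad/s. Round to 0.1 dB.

19.0 dB

Substitute s = j11:
Numerator: 1000 = 1000 + j0
Denominator: (j11) + 112 = 112 + j11
|N| = √(1000² + 0²) ≈ 1000, ∠N ≈ 0.00°
|D| = √(112² + 11²) ≈ 112.54, ∠D ≈ 5.61°
|G| = 1000 / 112.54 ≈ 8.8857
Gain = 20 log₁₀(8.8857) ≈ 18.97 dB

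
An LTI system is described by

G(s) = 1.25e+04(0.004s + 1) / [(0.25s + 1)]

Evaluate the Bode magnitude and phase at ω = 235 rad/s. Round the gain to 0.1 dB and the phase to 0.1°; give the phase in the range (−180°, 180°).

49.3 dB, -45.8°

At ω = 235 rad/s:
zero (1 + j235·0.004) = 1 + j0.94 → |·| ≈ 1.3724, ∠ ≈ 43.23°
pole (1 + j235·0.25) = 1 + j58.75 → |·| ≈ 58.759, ∠ ≈ 89.02°
|G| = 1.25e+04 · 1.3724 / (58.759) ≈ 291.96
Gain = 20 log₁₀(291.96) ≈ 49.31 dB
∠G = (43.23°) − (89.02°) = -45.79°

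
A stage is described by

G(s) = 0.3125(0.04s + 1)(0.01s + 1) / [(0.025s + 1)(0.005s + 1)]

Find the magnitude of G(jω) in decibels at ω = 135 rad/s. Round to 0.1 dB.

-3.4 dB

At ω = 135 rad/s:
zero (1 + j135·0.04) = 1 + j5.4 → |·| ≈ 5.4918, ∠ ≈ 79.51°
zero (1 + j135·0.01) = 1 + j1.35 → |·| ≈ 1.68, ∠ ≈ 53.47°
pole (1 + j135·0.025) = 1 + j3.375 → |·| ≈ 3.52, ∠ ≈ 73.50°
pole (1 + j135·0.005) = 1 + j0.675 → |·| ≈ 1.2065, ∠ ≈ 34.02°
|G| = 0.3125 · 5.4918 · 1.68 / (3.52 · 1.2065) ≈ 0.6789
Gain = 20 log₁₀(0.6789) ≈ -3.36 dB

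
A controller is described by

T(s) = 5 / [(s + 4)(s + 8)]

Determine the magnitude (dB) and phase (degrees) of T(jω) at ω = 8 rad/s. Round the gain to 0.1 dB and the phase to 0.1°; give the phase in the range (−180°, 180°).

At s = jω = j8:
pole (s+4): 4 + j8 → |·| = √(4²+8²) = √80 ≈ 8.9443, ∠ = arctan(8/4) ≈ 63.43°
pole (s+8): 8 + j8 → |·| = √(8²+8²) = √128 ≈ 11.314, ∠ = arctan(8/8) ≈ 45.00°
|T| = 5 / 101.2 ≈ 0.049407
Gain = 20 log₁₀(0.049407) ≈ -26.12 dB
∠T = 0.00° − 108.43° = -108.43°

-26.1 dB, -108.4°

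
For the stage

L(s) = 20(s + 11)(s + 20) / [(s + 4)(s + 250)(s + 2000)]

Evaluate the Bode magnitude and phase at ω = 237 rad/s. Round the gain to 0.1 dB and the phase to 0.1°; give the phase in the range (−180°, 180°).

At s = jω = j237:
zero (s+11): 11 + j237 → |·| = √(11²+237²) = √56290 ≈ 237.26, ∠ = arctan(237/11) ≈ 87.34°
zero (s+20): 20 + j237 → |·| = √(20²+237²) = √56569 ≈ 237.84, ∠ = arctan(237/20) ≈ 85.18°
pole (s+4): 4 + j237 → |·| = √(4²+237²) = √56185 ≈ 237.03, ∠ = arctan(237/4) ≈ 89.03°
pole (s+250): 250 + j237 → |·| = √(250²+237²) = √118669 ≈ 344.48, ∠ = arctan(237/250) ≈ 43.47°
pole (s+2000): 2000 + j237 → |·| = √(2000²+237²) = √4056169 ≈ 2014, ∠ = arctan(237/2000) ≈ 6.76°
|L| = 20 · 56430 / 1.6445e+08 ≈ 0.0068629
Gain = 20 log₁₀(0.0068629) ≈ -43.27 dB
∠L = 172.52° − 139.26° = 33.26°

-43.3 dB, 33.3°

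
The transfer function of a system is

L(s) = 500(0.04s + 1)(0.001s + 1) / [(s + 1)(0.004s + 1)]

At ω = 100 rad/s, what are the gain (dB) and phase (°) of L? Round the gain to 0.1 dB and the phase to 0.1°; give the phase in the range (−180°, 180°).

25.7 dB, -29.6°

At ω = 100 rad/s:
zero (1 + j100·0.04) = 1 + j4 → |·| ≈ 4.1231, ∠ ≈ 75.96°
zero (1 + j100·0.001) = 1 + j0.1 → |·| ≈ 1.005, ∠ ≈ 5.71°
pole (1 + j100·1) = 1 + j100 → |·| ≈ 100, ∠ ≈ 89.43°
pole (1 + j100·0.004) = 1 + j0.4 → |·| ≈ 1.077, ∠ ≈ 21.80°
|L| = 500 · 4.1231 · 1.005 / (100 · 1.077) ≈ 19.237
Gain = 20 log₁₀(19.237) ≈ 25.68 dB
∠L = (75.96° + 5.71°) − (89.43° + 21.80°) = -29.56°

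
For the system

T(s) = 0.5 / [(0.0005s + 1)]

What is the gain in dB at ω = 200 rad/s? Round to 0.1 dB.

-6.1 dB

At ω = 200 rad/s:
pole (1 + j200·0.0005) = 1 + j0.1 → |·| ≈ 1.005, ∠ ≈ 5.71°
|T| = 0.5 · 1 / (1.005) ≈ 0.49751
Gain = 20 log₁₀(0.49751) ≈ -6.06 dB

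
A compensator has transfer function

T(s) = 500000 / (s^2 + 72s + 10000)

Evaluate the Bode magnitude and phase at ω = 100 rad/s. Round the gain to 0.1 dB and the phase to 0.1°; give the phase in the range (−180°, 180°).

36.8 dB, -90.0°

At s = jω = j100:
quadratic: (j100)² + 72·j100 + 10000 = 0 + j7200 → |·| ≈ 7200, ∠ ≈ 90.00°
|T| = 500000 / 7200 ≈ 69.444
Gain = 20 log₁₀(69.444) ≈ 36.83 dB
∠T = 0.00° − 90.00° = -90.00°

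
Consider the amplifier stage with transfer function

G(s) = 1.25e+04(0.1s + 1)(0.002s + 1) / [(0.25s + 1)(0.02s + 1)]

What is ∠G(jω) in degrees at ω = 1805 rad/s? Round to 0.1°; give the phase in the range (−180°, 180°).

At ω = 1805 rad/s:
zero (1 + j1805·0.1) = 1 + j180.5 → |·| ≈ 180.5, ∠ ≈ 89.68°
zero (1 + j1805·0.002) = 1 + j3.61 → |·| ≈ 3.7459, ∠ ≈ 74.52°
pole (1 + j1805·0.25) = 1 + j451.25 → |·| ≈ 451.25, ∠ ≈ 89.87°
pole (1 + j1805·0.02) = 1 + j36.1 → |·| ≈ 36.114, ∠ ≈ 88.41°
∠G = (89.68° + 74.52°) − (89.87° + 88.41°) = -14.08°

-14.1°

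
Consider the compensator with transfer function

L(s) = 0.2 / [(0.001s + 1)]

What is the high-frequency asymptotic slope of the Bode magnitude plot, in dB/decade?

-20 dB/decade

Each pole contributes −20 dB/decade at high frequency; each zero contributes +20 dB/decade.
Net: 0 zero(s) − 1 pole(s) → -20 dB/decade.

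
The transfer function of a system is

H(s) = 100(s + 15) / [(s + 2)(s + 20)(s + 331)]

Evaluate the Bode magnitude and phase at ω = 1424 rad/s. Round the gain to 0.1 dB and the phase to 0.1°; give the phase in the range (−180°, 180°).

At s = jω = j1424:
zero (s+15): 15 + j1424 → |·| = √(15²+1424²) = √2028001 ≈ 1424.1, ∠ = arctan(1424/15) ≈ 89.40°
pole (s+2): 2 + j1424 → |·| = √(2²+1424²) = √2027780 ≈ 1424, ∠ = arctan(1424/2) ≈ 89.92°
pole (s+20): 20 + j1424 → |·| = √(20²+1424²) = √2028176 ≈ 1424.1, ∠ = arctan(1424/20) ≈ 89.20°
pole (s+331): 331 + j1424 → |·| = √(331²+1424²) = √2137337 ≈ 1462, ∠ = arctan(1424/331) ≈ 76.91°
|H| = 100 · 1424.1 / 2.9648e+09 ≈ 4.8034e-05
Gain = 20 log₁₀(4.8034e-05) ≈ -86.37 dB
∠H = 89.40° − 256.03° = -166.63°

-86.4 dB, -166.6°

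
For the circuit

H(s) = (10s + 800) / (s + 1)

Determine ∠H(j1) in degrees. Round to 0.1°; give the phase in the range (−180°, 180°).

-44.3°

Substitute s = j1:
Numerator: 10(j1) + 800 = 800 + j10
Denominator: (j1) + 1 = 1 + j1
|N| = √(800² + 10²) ≈ 800.06, ∠N ≈ 0.72°
|D| = √(1² + 1²) ≈ 1.4142, ∠D ≈ 45.00°
∠H = 0.72° − 45.00° = -44.28°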